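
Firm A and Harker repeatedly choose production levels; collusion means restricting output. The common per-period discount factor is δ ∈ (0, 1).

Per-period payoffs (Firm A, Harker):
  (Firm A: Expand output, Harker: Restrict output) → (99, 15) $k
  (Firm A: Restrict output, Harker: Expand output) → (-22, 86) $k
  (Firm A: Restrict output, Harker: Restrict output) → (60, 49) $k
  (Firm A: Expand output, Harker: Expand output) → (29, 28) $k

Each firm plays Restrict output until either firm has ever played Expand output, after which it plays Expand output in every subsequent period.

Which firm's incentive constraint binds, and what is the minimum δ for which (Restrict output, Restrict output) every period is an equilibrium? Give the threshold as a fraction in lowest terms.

Firm A: cooperation gives 60 each period; deviation gives 99 once then 29 forever.
  60/(1−δ) ≥ 99 + 29δ/(1−δ) ⇒ δ ≥ 39/70.
Harker: cooperation gives 49 each period; deviation gives 86 once then 28 forever.
  δ ≥ 37/58.
Both must hold, so the binding constraint is Harker's: δ ≥ 37/58.

Harker; δ ≥ 37/58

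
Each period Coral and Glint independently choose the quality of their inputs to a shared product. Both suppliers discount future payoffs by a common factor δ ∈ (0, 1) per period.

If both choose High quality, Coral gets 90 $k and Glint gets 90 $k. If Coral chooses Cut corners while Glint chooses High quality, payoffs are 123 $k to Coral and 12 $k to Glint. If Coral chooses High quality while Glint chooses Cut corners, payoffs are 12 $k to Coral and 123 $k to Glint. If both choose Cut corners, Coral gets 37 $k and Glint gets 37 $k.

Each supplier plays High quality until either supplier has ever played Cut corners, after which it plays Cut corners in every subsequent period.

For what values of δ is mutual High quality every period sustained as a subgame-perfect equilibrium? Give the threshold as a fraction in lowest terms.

33/86

Cooperation forever yields 90 each period: 90/(1−δ).
Deviating yields 123 once, then 37 forever: 123 + 37δ/(1−δ).
No profitable deviation requires 90/(1−δ) ≥ 123 + 37δ/(1−δ).
Multiplying by (1−δ): 90 ≥ 123(1−δ) + 37δ = 123 − 86δ.
So 86δ ≥ 33, i.e. δ ≥ 33/86.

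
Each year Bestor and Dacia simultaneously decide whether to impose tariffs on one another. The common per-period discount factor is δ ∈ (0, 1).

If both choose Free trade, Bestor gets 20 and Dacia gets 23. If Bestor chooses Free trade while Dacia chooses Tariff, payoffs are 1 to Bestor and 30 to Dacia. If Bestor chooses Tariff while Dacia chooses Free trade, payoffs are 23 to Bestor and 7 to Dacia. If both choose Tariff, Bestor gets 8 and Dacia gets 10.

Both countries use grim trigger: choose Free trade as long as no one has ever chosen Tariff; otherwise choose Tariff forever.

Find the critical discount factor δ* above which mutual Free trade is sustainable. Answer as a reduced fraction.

For Bestor: deviation gain 23−20 = 3, per-period punishment loss 20−8 = 12. IC gives δ ≥ 3/15 = 1/5.
For Dacia: gain 7, loss 13 per period, so δ ≥ 7/20.
The tighter constraint is Dacia's, so cooperation needs δ ≥ 7/20.

7/20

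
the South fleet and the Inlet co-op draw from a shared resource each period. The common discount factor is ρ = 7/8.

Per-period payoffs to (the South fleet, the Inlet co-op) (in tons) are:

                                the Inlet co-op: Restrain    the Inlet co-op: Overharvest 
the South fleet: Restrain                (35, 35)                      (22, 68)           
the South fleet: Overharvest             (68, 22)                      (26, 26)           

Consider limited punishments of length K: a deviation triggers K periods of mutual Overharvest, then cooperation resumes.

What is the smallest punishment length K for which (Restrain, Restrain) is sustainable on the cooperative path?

Need Σ_{k=1}^{K} ρ^k ≥ (68−35)/(35−26) = 3.6667 at ρ = 7/8.
At K = 5 the sum is 3.4096 < 3.6667; at K = 6 it is 3.8584 ≥ 3.6667.
So the minimum punishment length is K = 6.

6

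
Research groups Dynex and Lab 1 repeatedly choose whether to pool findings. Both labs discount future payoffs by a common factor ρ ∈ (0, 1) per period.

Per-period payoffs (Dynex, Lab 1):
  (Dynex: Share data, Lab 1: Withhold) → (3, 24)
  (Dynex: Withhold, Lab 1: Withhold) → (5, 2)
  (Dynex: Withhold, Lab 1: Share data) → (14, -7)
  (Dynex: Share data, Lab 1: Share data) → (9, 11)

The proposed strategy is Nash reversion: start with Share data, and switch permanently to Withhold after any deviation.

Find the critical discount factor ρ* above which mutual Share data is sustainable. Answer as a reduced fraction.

13/22

Dynex's threshold: (14−9)/(14−5) = 5/9.
Lab 1's threshold: (24−11)/(24−2) = 13/22.
5/9 < 13/22, so Lab 1 binds and ρ* = 13/22.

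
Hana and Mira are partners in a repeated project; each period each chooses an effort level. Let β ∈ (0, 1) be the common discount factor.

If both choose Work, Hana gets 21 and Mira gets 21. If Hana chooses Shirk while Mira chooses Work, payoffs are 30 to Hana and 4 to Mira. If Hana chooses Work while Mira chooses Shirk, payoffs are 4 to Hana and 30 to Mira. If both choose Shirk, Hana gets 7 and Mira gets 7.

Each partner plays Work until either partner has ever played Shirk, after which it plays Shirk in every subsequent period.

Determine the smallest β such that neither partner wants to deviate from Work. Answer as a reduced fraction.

9/23

Under grim trigger the critical discount factor is (T−C)/(T−P) with T = 30, C = 21, P = 7.
β* = (30−21)/(30−7) = 9/23.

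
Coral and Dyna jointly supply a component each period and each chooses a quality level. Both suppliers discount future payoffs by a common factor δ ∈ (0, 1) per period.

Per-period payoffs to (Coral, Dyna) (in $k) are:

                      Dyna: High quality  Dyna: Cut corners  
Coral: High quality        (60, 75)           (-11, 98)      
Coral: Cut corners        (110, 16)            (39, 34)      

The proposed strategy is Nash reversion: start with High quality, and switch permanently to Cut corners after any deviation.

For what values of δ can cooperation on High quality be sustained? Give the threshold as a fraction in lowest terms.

50/71

Coral: cooperation gives 60 each period; deviation gives 110 once then 39 forever.
  60/(1−δ) ≥ 110 + 39δ/(1−δ) ⇒ δ ≥ 50/71.
Dyna: cooperation gives 75 each period; deviation gives 98 once then 34 forever.
  δ ≥ 23/64.
Both must hold, so the binding constraint is Coral's: δ ≥ 50/71.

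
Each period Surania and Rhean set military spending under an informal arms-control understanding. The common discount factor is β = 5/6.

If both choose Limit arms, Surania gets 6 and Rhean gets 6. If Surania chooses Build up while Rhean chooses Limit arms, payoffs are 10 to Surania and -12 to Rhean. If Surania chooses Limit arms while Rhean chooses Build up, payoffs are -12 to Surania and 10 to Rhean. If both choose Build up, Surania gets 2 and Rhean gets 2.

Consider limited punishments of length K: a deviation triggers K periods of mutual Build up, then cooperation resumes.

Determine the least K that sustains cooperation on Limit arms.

No profitable deviation requires (6−2)(β+…+β^K) ≥ 10−6, i.e. β+…+β^K ≥ 1 ≈ 1.0000.
With β = 5/6, the partial sums are K=1: 0.8333, K=2: 1.5278.
K = 2 is the first length at which the sum reaches 1.0000.

2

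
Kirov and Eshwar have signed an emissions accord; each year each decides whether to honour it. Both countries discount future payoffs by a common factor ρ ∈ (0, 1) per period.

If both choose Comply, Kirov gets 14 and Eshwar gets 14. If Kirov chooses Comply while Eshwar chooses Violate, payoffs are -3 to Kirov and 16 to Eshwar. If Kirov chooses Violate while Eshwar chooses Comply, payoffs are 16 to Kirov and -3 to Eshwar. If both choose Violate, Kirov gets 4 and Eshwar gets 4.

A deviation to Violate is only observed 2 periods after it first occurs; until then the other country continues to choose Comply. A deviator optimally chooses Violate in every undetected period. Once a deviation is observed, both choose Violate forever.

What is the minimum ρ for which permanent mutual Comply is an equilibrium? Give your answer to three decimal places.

0.408

The best deviation is to choose Violate for all 2 undetected periods, earning 16 each, then 4 forever once detected.
Deviation value: 16(1−ρ^2)/(1−ρ) + 4ρ^2/(1−ρ); cooperation value: 14/(1−ρ).
IC: 14 ≥ 16(1−ρ^2) + 4ρ^2 = 16 − 12ρ^2.
So ρ^2 ≥ 2/12 = 1/6, giving ρ ≥ (1/6)^(1/2) ≈ 0.408.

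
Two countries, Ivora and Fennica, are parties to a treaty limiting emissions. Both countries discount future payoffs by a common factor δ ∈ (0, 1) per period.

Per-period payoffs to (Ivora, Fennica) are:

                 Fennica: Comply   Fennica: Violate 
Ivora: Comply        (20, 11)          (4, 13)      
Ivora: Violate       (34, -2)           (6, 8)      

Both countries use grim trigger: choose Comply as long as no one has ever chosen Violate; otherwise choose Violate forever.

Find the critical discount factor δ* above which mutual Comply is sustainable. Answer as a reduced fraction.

1/2

Ivora: cooperation gives 20 each period; deviation gives 34 once then 6 forever.
  20/(1−δ) ≥ 34 + 6δ/(1−δ) ⇒ δ ≥ 14/28 = 1/2.
Fennica: cooperation gives 11 each period; deviation gives 13 once then 8 forever.
  δ ≥ 2/5.
Both must hold, so the binding constraint is Ivora's: δ ≥ 1/2.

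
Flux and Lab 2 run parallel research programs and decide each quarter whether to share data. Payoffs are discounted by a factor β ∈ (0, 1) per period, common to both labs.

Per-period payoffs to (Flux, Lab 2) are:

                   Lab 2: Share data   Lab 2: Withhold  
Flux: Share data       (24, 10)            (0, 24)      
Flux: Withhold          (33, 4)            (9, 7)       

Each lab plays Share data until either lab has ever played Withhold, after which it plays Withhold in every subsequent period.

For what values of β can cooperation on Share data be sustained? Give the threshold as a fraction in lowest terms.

14/17

Flux: cooperation gives 24 each period; deviation gives 33 once then 9 forever.
  24/(1−β) ≥ 33 + 9β/(1−β) ⇒ β ≥ 9/24 = 3/8.
Lab 2: cooperation gives 10 each period; deviation gives 24 once then 7 forever.
  β ≥ 14/17.
Both must hold, so the binding constraint is Lab 2's: β ≥ 14/17.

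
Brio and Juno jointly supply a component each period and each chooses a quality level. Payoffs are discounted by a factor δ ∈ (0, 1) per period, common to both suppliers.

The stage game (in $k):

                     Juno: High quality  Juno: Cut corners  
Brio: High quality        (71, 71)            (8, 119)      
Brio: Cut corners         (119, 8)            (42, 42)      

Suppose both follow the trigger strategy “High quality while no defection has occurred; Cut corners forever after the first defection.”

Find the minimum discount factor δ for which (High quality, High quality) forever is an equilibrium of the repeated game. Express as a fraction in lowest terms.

48/77

Under grim trigger the critical discount factor is (T−C)/(T−P) with T = 119, C = 71, P = 42.
δ* = (119−71)/(119−42) = 48/77.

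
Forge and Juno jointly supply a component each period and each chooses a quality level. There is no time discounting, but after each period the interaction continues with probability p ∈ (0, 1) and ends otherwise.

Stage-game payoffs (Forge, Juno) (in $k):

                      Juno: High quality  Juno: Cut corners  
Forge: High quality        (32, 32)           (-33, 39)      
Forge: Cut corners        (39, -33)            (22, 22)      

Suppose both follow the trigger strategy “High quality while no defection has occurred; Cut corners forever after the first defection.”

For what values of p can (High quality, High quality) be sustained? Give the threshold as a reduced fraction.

With no time discounting, the continuation probability p plays the role of the discount factor.
Grim-trigger IC: 32/(1−p) ≥ 39 + 22p/(1−p) ⇒ p ≥ (39−32)/(39−22) = 7/17.

7/17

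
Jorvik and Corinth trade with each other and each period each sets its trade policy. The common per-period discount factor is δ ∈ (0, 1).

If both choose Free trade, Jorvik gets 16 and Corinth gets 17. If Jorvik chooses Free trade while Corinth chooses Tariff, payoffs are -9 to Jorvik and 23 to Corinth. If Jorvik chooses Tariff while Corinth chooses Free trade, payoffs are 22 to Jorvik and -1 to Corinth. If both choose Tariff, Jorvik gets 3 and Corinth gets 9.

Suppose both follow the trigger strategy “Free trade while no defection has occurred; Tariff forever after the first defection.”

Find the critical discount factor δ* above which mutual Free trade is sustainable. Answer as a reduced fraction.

Jorvik's threshold: (22−16)/(22−3) = 6/19.
Corinth's threshold: (23−17)/(23−9) = 3/7.
6/19 < 3/7, so Corinth binds and δ* = 3/7.

3/7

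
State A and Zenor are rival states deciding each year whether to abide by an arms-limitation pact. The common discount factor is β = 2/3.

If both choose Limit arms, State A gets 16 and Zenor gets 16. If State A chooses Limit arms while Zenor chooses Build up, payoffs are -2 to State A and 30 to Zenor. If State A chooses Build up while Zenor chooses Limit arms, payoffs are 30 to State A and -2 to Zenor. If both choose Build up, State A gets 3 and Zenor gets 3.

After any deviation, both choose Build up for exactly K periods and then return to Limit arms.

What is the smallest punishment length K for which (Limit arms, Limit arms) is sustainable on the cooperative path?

No profitable deviation requires (16−3)(β+…+β^K) ≥ 30−16, i.e. β+…+β^K ≥ 14/13 ≈ 1.0769.
With β = 2/3, the partial sums are K=1: 0.6667, K=2: 1.1111.
K = 2 is the first length at which the sum reaches 1.0769.

2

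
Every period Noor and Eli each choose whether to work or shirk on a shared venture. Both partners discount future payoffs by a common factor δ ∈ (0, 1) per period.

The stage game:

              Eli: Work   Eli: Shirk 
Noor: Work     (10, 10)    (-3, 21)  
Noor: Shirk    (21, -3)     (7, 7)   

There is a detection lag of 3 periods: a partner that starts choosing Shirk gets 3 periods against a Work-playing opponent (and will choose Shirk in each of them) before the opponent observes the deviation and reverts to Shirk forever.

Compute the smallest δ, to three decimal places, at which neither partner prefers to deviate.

The best deviation is to choose Shirk for all 3 undetected periods, earning 21 each, then 7 forever once detected.
Deviation value: 21(1−δ^3)/(1−δ) + 7δ^3/(1−δ); cooperation value: 10/(1−δ).
IC: 10 ≥ 21(1−δ^3) + 7δ^3 = 21 − 14δ^3.
So δ^3 ≥ 11/14, giving δ ≥ (11/14)^(1/3) ≈ 0.923.

0.923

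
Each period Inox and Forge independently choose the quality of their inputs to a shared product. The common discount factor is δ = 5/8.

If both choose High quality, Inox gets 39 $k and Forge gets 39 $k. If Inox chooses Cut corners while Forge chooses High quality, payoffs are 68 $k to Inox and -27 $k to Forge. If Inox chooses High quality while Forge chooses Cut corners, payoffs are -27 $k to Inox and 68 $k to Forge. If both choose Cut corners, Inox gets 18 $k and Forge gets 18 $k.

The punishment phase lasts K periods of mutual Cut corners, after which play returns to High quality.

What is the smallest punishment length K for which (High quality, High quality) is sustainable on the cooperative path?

4

Need Σ_{k=1}^{K} δ^k ≥ (68−39)/(39−18) = 1.3810 at δ = 5/8.
At K = 3 the sum is 1.2598 < 1.3810; at K = 4 it is 1.4124 ≥ 1.3810.
So the minimum punishment length is K = 4.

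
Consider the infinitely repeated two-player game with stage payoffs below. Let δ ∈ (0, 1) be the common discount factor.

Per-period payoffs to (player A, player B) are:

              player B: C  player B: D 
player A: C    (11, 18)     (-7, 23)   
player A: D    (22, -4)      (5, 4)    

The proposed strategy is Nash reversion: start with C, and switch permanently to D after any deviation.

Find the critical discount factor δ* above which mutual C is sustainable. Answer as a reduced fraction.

player A: cooperation gives 11 each period; deviation gives 22 once then 5 forever.
  11/(1−δ) ≥ 22 + 5δ/(1−δ) ⇒ δ ≥ 11/17.
player B: cooperation gives 18 each period; deviation gives 23 once then 4 forever.
  δ ≥ 5/19.
Both must hold, so the binding constraint is player A's: δ ≥ 11/17.

11/17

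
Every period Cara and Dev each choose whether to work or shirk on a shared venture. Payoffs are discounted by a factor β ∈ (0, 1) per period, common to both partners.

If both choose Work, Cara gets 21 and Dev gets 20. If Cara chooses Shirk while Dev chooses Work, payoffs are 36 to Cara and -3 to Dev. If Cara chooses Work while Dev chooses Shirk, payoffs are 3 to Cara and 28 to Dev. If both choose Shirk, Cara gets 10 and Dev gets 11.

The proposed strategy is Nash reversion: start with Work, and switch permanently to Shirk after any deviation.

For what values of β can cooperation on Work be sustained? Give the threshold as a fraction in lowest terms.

Cara's threshold: (36−21)/(36−10) = 15/26.
Dev's threshold: (28−20)/(28−11) = 8/17.
15/26 > 8/17, so Cara binds and β* = 15/26.

15/26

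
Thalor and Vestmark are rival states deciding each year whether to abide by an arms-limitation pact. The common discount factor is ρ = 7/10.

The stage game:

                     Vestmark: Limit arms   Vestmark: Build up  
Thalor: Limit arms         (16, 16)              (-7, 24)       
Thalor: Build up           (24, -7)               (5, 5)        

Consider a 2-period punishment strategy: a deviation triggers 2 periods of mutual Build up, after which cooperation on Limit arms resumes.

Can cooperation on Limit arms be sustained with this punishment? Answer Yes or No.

Yes

Comparing payoff streams over the 3 periods until play realigns: cooperate → 16(1+ρ+…+ρ^2); deviate → 24 + 5(ρ+…+ρ^2).
Cooperation is sustained iff (16−5)(ρ+…+ρ^2) ≥ 24−16.
ρ+…+ρ^2 = 7/10·(1−(7/10)^2)/(1−7/10) = 1.1900, and (24−16)/(16−5) = 0.7273.
1.1900 ≥ 0.7273, so cooperation is sustainable.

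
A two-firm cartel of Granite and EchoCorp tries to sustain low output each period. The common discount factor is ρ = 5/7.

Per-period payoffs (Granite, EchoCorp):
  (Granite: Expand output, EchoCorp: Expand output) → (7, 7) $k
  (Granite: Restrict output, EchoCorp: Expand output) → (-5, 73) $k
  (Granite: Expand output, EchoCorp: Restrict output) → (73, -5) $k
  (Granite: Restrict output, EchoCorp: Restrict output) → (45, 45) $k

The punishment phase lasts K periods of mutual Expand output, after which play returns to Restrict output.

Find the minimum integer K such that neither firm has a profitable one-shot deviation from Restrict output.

2

No profitable deviation requires (45−7)(ρ+…+ρ^K) ≥ 73−45, i.e. ρ+…+ρ^K ≥ 14/19 ≈ 0.7368.
With ρ = 5/7, the partial sums are K=1: 0.7143, K=2: 1.2245.
K = 2 is the first length at which the sum reaches 0.7368.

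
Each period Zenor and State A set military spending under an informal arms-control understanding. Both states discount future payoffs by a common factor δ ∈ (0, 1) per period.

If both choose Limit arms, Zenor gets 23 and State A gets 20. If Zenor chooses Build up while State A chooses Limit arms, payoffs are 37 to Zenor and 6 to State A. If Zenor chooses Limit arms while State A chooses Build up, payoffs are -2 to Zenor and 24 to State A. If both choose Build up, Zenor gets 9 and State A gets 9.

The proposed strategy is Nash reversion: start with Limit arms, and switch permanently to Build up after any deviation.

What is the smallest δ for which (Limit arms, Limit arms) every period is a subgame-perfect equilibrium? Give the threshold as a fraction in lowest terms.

Zenor: cooperation gives 23 each period; deviation gives 37 once then 9 forever.
  23/(1−δ) ≥ 37 + 9δ/(1−δ) ⇒ δ ≥ 14/28 = 1/2.
State A: cooperation gives 20 each period; deviation gives 24 once then 9 forever.
  δ ≥ 4/15.
Both must hold, so the binding constraint is Zenor's: δ ≥ 1/2.

1/2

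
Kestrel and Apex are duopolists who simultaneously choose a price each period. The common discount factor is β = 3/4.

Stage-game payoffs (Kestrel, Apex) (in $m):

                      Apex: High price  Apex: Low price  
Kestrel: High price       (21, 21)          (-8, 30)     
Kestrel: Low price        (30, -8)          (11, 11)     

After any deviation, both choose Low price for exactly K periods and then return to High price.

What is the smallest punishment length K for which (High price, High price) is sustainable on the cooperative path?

No profitable deviation requires (21−11)(β+…+β^K) ≥ 30−21, i.e. β+…+β^K ≥ 9/10 ≈ 0.9000.
With β = 3/4, the partial sums are K=1: 0.7500, K=2: 1.3125.
K = 2 is the first length at which the sum reaches 0.9000.

2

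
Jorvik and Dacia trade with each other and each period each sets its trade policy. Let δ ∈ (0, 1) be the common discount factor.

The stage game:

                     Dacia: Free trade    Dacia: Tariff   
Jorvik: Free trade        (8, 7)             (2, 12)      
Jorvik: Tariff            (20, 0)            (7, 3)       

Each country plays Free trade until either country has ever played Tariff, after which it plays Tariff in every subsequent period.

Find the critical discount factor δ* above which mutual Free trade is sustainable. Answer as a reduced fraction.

Jorvik: cooperation gives 8 each period; deviation gives 20 once then 7 forever.
  8/(1−δ) ≥ 20 + 7δ/(1−δ) ⇒ δ ≥ 12/13.
Dacia: cooperation gives 7 each period; deviation gives 12 once then 3 forever.
  δ ≥ 5/9.
Both must hold, so the binding constraint is Jorvik's: δ ≥ 12/13.

12/13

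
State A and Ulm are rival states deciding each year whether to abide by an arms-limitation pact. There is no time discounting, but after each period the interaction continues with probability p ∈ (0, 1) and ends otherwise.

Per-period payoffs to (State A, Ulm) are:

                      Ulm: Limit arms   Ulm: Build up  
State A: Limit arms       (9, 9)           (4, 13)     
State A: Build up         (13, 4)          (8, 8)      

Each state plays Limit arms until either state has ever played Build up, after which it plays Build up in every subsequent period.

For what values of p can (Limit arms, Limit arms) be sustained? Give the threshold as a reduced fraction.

4/5

With no time discounting, the continuation probability p plays the role of the discount factor.
Grim-trigger IC: 9/(1−p) ≥ 13 + 8p/(1−p) ⇒ p ≥ (13−9)/(13−8) = 4/5.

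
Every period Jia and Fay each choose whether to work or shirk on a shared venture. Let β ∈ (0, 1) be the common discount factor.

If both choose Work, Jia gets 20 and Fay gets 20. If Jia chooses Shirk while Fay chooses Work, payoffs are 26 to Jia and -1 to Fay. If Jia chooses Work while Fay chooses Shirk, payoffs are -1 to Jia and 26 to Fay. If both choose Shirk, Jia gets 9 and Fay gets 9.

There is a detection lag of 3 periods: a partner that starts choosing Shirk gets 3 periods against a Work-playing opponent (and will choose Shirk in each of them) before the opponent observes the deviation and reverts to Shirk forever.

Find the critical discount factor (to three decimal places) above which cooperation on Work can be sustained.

Deviating for the 3 undetected periods gains 26−20 = 6 per period over cooperation, then loses 20−9 = 11 per period forever once punishment starts.
Gain: 6(1 + β + … + β^2); loss: 11·β^3/(1−β).
No profitable deviation ⇔ 6(1−β^3) ≤ 11·β^3, i.e. β^3 ≥ 6/(6+11) = 6/17.
Hence β ≥ (6/17)^(1/3) ≈ 0.707.

0.707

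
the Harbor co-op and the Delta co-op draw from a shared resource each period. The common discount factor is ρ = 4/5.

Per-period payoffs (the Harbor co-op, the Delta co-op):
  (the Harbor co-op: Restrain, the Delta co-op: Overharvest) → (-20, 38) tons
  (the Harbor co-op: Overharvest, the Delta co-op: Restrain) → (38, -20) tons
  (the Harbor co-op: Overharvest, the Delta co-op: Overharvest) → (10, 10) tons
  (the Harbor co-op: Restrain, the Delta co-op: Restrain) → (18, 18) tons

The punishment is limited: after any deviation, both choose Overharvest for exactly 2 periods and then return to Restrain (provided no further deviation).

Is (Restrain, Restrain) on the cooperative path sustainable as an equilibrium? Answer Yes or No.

No

IC: ρ+…+ρ^2 ≥ (38−18)/(18−10) = 5/2.
At ρ = 4/5: partial sum = 1.4400 < 2.5000. Cooperation not sustainable.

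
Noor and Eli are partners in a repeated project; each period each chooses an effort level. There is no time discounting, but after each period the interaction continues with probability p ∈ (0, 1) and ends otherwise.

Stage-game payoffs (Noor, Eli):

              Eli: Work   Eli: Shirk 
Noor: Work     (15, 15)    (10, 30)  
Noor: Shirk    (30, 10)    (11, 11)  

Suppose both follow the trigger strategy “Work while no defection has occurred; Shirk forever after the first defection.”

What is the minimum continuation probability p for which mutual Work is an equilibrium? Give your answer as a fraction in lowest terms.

15/19

Expected cooperation value is 15 + p·15 + p²·15 + … = 15/(1−p); deviation gives 30 + p·11/(1−p).
15 ≥ 30(1−p) + 11p ⇒ 19p ≥ 15 ⇒ p ≥ 15/19.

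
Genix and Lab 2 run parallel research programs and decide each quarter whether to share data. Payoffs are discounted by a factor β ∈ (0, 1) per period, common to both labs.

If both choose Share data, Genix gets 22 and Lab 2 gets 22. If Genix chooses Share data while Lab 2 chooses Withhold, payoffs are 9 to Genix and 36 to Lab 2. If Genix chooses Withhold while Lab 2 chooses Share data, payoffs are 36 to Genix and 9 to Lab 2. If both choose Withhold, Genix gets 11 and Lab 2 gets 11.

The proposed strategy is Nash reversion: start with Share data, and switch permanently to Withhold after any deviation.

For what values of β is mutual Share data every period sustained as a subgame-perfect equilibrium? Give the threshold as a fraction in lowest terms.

One-period gain from deviating is 36 − 22 = 14. The loss is 22 − 11 = 11 in every subsequent period, with present value 11·β/(1−β).
Deviation is unprofitable when 11·β/(1−β) ≥ 14, i.e. β/(1−β) ≥ 14/11.
Equivalently β ≥ 14/(14+11) = 14/25.

14/25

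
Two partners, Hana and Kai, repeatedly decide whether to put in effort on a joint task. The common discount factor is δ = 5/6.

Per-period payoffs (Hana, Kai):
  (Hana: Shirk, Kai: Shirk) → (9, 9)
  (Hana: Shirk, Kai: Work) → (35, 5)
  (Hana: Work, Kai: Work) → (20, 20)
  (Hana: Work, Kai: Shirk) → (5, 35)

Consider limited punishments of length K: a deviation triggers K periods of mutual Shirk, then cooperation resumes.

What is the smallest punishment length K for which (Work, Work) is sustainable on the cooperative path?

IC: δ(1−δ^K)/(1−δ) ≥ (35−20)/(20−9) = 15/11.
With δ = 5/6: need 1 − δ^K ≥ 15/11·(1−5/6)/(5/6), i.e. δ^K ≤ 0.7273.
Since (5/6)^1 = 0.8333 and (5/6)^2 = 0.6944, the smallest such K is 2.

2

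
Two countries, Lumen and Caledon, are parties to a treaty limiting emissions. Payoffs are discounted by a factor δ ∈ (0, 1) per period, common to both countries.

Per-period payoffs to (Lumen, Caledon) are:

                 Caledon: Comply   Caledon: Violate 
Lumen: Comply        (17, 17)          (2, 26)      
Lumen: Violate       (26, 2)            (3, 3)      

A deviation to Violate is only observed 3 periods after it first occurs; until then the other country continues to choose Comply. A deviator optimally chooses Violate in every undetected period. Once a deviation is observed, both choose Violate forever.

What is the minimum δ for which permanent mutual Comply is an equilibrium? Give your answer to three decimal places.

A deviator earns 26 for 3 periods, then 3 forever; cooperating earns 17 forever. Multiplying the IC by (1−δ):
17 ≥ 26(1−δ^3) + 3δ^3, so 23·δ^3 ≥ 9 and δ^3 ≥ 9/23.
δ ≥ (9/23)^(1/3) ≈ 0.731.

0.731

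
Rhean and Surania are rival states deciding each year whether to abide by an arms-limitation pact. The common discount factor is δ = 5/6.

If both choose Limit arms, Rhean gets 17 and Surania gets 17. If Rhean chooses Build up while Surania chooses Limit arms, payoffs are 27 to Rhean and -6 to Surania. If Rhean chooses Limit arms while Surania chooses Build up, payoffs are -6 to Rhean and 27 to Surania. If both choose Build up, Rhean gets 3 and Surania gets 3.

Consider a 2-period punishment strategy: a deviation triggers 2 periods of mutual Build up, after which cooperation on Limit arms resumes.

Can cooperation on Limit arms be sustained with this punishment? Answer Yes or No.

Yes

IC: δ+…+δ^2 ≥ (27−17)/(17−3) = 5/7.
At δ = 5/6: partial sum = 1.5278 ≥ 0.7143. Cooperation sustainable.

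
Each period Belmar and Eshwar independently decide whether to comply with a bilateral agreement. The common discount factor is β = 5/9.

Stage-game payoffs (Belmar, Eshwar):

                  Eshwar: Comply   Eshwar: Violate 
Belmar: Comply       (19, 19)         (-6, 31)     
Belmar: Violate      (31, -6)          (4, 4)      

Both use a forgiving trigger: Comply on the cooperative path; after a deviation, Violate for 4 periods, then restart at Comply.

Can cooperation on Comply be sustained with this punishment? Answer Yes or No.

Yes

IC: β+…+β^4 ≥ (31−19)/(19−4) = 4/5.
At β = 5/9: partial sum = 1.1309 ≥ 0.8000. Cooperation sustainable.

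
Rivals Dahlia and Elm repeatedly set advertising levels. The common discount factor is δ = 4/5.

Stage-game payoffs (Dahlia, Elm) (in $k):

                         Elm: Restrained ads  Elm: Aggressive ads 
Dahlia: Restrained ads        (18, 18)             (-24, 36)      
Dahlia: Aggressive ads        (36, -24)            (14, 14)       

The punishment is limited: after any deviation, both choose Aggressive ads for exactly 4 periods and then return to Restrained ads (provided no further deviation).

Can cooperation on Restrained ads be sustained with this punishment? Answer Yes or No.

Comparing payoff streams over the 5 periods until play realigns: cooperate → 18(1+δ+…+δ^4); deviate → 36 + 14(δ+…+δ^4).
Cooperation is sustained iff (18−14)(δ+…+δ^4) ≥ 36−18.
δ+…+δ^4 = 4/5·(1−(4/5)^4)/(1−4/5) = 2.3616, and (36−18)/(18−14) = 4.5000.
2.3616 < 4.5000, so cooperation is not sustainable.

No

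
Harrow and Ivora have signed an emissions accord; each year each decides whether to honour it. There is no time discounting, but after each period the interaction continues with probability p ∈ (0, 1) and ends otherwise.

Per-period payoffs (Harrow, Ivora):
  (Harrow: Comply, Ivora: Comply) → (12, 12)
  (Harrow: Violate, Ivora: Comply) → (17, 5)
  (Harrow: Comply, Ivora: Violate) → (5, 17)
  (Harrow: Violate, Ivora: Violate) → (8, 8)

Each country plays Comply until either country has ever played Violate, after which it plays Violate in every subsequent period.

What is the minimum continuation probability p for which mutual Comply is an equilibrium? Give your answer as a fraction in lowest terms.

With no time discounting, the continuation probability p plays the role of the discount factor.
Grim-trigger IC: 12/(1−p) ≥ 17 + 8p/(1−p) ⇒ p ≥ (17−12)/(17−8) = 5/9.

5/9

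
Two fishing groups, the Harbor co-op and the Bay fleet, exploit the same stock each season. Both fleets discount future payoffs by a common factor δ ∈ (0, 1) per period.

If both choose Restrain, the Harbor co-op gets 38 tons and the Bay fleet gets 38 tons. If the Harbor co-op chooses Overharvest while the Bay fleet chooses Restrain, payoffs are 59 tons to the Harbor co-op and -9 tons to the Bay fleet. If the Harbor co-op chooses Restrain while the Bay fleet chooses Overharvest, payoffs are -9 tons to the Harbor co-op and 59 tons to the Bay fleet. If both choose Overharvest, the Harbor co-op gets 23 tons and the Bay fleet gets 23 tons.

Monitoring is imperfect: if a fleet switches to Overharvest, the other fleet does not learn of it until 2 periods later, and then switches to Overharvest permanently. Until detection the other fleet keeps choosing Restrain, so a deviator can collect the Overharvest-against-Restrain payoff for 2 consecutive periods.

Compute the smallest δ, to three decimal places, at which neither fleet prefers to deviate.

A deviator earns 59 for 2 periods, then 23 forever; cooperating earns 38 forever. Multiplying the IC by (1−δ):
38 ≥ 59(1−δ^2) + 23δ^2, so 36·δ^2 ≥ 21 and δ^2 ≥ 7/12.
δ ≥ (7/12)^(1/2) ≈ 0.764.

0.764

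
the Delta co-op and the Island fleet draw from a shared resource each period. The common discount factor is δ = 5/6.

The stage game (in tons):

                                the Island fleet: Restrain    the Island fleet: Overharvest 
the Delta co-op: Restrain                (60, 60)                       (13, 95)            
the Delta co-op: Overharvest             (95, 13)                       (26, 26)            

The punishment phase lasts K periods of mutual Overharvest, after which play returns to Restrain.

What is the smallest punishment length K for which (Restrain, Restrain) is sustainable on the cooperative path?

No profitable deviation requires (60−26)(δ+…+δ^K) ≥ 95−60, i.e. δ+…+δ^K ≥ 35/34 ≈ 1.0294.
With δ = 5/6, the partial sums are K=1: 0.8333, K=2: 1.5278.
K = 2 is the first length at which the sum reaches 1.0294.

2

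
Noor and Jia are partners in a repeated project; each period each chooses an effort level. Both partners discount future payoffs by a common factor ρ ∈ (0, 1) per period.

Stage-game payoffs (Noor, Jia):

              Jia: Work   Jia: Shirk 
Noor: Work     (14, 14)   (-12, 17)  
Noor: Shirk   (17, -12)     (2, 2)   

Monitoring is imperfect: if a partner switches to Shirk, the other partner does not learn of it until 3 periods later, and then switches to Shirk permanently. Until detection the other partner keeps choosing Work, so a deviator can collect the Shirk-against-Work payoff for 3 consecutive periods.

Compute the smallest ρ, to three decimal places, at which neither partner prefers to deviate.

The best deviation is to choose Shirk for all 3 undetected periods, earning 17 each, then 2 forever once detected.
Deviation value: 17(1−ρ^3)/(1−ρ) + 2ρ^3/(1−ρ); cooperation value: 14/(1−ρ).
IC: 14 ≥ 17(1−ρ^3) + 2ρ^3 = 17 − 15ρ^3.
So ρ^3 ≥ 3/15 = 1/5, giving ρ ≥ (1/5)^(1/3) ≈ 0.585.

0.585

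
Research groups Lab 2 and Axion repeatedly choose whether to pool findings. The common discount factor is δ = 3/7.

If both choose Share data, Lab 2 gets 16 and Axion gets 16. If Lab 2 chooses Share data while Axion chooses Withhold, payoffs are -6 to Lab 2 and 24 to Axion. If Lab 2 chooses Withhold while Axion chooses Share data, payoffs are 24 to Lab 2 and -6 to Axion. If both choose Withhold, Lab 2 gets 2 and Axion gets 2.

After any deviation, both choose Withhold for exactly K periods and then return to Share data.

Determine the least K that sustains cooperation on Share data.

Need Σ_{k=1}^{K} δ^k ≥ (24−16)/(16−2) = 0.5714 at δ = 3/7.
At K = 1 the sum is 0.4286 < 0.5714; at K = 2 it is 0.6122 ≥ 0.5714.
So the minimum punishment length is K = 2.

2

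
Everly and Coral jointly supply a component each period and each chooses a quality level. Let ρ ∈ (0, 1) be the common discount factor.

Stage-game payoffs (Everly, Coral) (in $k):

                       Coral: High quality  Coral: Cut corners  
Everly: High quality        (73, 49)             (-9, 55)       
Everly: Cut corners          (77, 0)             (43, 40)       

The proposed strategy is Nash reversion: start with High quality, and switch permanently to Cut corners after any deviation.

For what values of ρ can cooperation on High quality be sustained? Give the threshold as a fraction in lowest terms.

2/5

Everly's threshold: (77−73)/(77−43) = 2/17.
Coral's threshold: (55−49)/(55−40) = 2/5.
2/17 < 2/5, so Coral binds and ρ* = 2/5.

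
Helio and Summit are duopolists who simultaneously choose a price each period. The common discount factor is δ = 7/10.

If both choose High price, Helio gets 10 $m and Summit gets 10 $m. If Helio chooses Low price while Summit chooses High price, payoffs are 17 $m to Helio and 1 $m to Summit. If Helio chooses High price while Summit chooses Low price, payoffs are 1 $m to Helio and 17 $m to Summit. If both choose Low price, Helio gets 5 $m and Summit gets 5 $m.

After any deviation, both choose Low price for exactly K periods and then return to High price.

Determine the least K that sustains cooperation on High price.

Need Σ_{k=1}^{K} δ^k ≥ (17−10)/(10−5) = 1.4000 at δ = 7/10.
At K = 2 the sum is 1.1900 < 1.4000; at K = 3 it is 1.5330 ≥ 1.4000.
So the minimum punishment length is K = 3.

3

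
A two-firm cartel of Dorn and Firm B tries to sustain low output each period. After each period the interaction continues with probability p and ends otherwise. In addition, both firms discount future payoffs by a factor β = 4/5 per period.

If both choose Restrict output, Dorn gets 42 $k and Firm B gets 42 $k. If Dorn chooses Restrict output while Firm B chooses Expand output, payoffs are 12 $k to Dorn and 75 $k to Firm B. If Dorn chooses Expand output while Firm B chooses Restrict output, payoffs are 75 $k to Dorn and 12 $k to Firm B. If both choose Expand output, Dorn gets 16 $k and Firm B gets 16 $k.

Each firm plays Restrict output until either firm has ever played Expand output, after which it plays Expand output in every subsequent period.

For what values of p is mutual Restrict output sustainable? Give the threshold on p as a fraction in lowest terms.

Expected continuation weight on next period's payoff is β·p = 4/5·p, which plays the role of the discount factor.
Cooperation requires 4/5·p ≥ (75−42)/(75−16) = 33/59, hence p ≥ 165/236.

165/236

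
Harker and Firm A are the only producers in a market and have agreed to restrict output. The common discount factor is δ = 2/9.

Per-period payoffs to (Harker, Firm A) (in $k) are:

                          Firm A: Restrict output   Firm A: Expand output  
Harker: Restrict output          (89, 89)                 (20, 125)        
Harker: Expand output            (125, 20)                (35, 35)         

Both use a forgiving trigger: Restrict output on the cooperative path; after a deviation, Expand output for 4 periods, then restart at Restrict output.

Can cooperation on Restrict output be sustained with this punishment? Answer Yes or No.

No

Comparing payoff streams over the 5 periods until play realigns: cooperate → 89(1+δ+…+δ^4); deviate → 125 + 35(δ+…+δ^4).
Cooperation is sustained iff (89−35)(δ+…+δ^4) ≥ 125−89.
δ+…+δ^4 = 2/9·(1−(2/9)^4)/(1−2/9) = 0.2850, and (125−89)/(89−35) = 0.6667.
0.2850 < 0.6667, so cooperation is not sustainable.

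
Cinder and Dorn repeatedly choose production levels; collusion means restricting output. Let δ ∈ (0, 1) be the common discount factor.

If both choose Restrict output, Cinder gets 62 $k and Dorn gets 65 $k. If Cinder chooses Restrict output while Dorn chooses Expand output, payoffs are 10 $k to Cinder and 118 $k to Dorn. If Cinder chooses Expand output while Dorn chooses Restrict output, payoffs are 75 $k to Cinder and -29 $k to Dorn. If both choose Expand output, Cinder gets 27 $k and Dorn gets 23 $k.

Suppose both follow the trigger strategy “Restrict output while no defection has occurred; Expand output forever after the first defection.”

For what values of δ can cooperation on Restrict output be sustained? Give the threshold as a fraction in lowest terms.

53/95

Cinder: cooperation gives 62 each period; deviation gives 75 once then 27 forever.
  62/(1−δ) ≥ 75 + 27δ/(1−δ) ⇒ δ ≥ 13/48.
Dorn: cooperation gives 65 each period; deviation gives 118 once then 23 forever.
  δ ≥ 53/95.
Both must hold, so the binding constraint is Dorn's: δ ≥ 53/95.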